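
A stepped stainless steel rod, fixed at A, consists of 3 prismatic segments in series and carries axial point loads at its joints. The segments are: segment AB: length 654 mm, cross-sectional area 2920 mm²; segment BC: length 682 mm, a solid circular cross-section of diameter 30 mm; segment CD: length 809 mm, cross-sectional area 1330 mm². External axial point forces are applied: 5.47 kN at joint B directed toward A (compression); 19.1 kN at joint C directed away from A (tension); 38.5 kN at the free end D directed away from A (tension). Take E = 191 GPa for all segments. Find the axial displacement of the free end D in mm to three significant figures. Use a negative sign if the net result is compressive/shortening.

0.475 mm

Internal axial forces (sectioning from the free end, tension +): N_CD = 38.5 kN, N_BC = 57.6 kN, N_AB = 52.13 kN.
A_BC = 706.9 mm².
δ_AB = 52130·654/(2920·191000) = 0.06113 mm
δ_BC = 57600·682/(706.9·191000) = 0.291 mm
δ_CD = 38500·809/(1330·191000) = 0.1226 mm
δ = Σδ_i = 0.4747 mm.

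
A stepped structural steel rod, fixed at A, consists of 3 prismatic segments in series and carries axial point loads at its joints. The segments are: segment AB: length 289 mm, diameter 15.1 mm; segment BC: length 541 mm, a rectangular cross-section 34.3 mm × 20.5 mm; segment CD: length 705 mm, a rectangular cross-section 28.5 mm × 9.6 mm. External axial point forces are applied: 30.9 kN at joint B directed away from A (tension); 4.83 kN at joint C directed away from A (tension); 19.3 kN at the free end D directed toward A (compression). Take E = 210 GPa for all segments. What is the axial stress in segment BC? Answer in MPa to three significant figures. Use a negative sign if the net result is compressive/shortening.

-20.6 MPa

Internal axial forces (sectioning from the free end, tension +): N_CD = -19.3 kN, N_BC = -14.47 kN, N_AB = 16.43 kN.
A_BC = 703.1 mm².
σ_BC = N_BC/A_BC = -14470/703.1 = -20.58 MPa.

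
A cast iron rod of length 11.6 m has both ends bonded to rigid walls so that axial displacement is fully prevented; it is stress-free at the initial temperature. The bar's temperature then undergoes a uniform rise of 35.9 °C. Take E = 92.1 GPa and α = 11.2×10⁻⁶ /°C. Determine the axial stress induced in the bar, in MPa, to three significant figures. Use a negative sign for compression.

-37.0 MPa

Free thermal expansion αLΔT = 11.2e-6 · 11600 · 35.9 = 4.664 mm.
The walls impose strain ε = −(4.664)/11600 = -4.0208e-04; σ = Eε = 92100 · -4.0208e-04 = -37.03 MPa.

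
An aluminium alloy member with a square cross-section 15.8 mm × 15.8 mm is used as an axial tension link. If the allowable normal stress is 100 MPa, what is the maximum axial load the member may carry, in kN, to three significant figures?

25.0 kN

A = 249.6 mm².
P_max = σ_allow · A = 100 · 249.6 = 24960 N = 24.96 kN.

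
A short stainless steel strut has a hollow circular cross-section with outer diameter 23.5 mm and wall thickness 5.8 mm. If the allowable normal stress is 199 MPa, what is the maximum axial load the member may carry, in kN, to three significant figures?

64.2 kN

A = 322.5 mm².
P_max = σ_allow · A = 199 · 322.5 = 64180 N = 64.18 kN.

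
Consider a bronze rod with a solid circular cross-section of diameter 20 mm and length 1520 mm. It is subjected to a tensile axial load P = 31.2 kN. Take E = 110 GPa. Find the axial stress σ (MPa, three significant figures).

A = 314.2 mm².
σ = N/A = 31200/314.2 = 99.31 MPa.

99.3 MPa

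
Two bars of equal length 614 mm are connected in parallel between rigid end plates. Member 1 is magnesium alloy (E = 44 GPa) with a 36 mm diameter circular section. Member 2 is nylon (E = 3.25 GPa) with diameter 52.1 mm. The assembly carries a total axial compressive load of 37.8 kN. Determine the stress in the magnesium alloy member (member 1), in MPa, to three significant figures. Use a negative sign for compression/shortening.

-32.2 MPa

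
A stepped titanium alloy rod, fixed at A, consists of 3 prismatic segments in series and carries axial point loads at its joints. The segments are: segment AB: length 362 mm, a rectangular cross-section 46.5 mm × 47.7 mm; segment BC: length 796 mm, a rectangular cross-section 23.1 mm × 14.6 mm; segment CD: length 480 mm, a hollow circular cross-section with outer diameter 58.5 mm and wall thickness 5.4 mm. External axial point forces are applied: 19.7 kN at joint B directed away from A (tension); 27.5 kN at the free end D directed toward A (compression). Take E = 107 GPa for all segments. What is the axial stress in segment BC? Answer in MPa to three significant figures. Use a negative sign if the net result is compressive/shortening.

-81.5 MPa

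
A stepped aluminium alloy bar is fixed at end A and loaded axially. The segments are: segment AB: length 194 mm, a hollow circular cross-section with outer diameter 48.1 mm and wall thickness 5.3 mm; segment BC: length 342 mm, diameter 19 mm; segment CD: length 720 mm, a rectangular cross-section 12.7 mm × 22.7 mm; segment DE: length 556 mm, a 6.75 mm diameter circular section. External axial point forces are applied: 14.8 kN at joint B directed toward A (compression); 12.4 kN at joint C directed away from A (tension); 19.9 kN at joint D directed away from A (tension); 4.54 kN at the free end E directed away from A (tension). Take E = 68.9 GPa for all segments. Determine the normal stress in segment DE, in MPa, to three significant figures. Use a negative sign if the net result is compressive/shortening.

127 MPa

Internal axial forces (sectioning from the free end, tension +): N_DE = 4.54 kN, N_CD = 24.44 kN, N_BC = 36.84 kN, N_AB = 22.04 kN.
A_DE = 35.78 mm².
σ_DE = N_DE/A_DE = 4540/35.78 = 126.9 MPa.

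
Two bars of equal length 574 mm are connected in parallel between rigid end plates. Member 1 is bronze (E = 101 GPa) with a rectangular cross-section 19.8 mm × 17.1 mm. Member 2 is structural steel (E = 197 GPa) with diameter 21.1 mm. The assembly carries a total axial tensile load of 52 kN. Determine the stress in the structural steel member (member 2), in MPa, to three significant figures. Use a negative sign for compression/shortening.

A_1 = 338.6 mm².
A_2 = 349.7 mm².
Equal strain + equilibrium ⇒ each member carries load in proportion to AE: A₁E₁ = 34200000 N, A₂E₂ = 68880000 N, ΣAE = 103100000 N.
σ₂ = P·E₂/ΣAE = 52000·197000/103100000 = 99.38 MPa.

99.4 MPa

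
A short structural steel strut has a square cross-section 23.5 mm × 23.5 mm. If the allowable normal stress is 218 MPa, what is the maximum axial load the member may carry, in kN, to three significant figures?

A = 552.2 mm².
P_max = σ_allow · A = 218 · 552.2 = 120400 N = 120.4 kN.

120 kN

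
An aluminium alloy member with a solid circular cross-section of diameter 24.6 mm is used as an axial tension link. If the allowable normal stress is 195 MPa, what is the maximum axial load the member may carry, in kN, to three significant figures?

92.7 kN

A = 475.3 mm².
P_max = σ_allow · A = 195 · 475.3 = 92680 N = 92.68 kN.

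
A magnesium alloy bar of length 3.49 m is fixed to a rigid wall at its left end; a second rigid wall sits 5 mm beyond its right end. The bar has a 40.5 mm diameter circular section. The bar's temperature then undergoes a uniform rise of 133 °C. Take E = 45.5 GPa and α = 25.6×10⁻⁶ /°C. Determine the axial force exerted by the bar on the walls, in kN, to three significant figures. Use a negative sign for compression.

Free thermal expansion αLΔT = 25.6e-6 · 3490 · 133 = 11.88 mm.
The walls engage after the gap closes; constrained expansion = 11.88 − 5 = 6.883 mm.
The walls impose strain ε = −(6.883)/3490 = -1.9721e-03; σ = Eε = 45500 · -1.9721e-03 = -89.73 MPa.
Wall reaction R = σ·A = -89.73·1288 = -115600 N = -115.6 kN.

-116 kN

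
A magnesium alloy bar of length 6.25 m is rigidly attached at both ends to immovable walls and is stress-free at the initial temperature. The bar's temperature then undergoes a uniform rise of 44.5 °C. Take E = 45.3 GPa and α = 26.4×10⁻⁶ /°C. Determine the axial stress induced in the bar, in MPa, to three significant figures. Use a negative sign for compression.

-53.2 MPa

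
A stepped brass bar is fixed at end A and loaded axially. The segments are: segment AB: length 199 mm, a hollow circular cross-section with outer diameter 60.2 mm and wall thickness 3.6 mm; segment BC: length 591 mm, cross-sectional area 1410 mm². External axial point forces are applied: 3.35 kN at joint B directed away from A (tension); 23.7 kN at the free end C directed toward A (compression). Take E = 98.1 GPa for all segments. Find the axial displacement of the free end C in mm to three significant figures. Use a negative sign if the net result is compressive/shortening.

-0.166 mm

Internal axial forces (sectioning from the free end, tension +): N_BC = -23.7 kN, N_AB = -20.35 kN.
A_AB = 640.1 mm².
δ_AB = -20350·199/(640.1·98100) = -0.06449 mm
δ_BC = -23700·591/(1410·98100) = -0.1013 mm
δ = Σδ_i = -0.1658 mm.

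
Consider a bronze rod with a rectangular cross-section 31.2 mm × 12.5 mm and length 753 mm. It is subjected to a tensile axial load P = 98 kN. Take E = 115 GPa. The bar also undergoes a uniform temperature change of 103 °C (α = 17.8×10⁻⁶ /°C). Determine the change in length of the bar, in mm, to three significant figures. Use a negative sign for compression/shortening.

3.03 mm

A = 390 mm².
δ_mech = NL/(AE) = 98000·753/(390·115000) = 1.645 mm.
δ_thermal = αLΔT = 17.8e-6·753·103 = 1.381 mm.
δ = δ_mech + δ_thermal = 3.026 mm.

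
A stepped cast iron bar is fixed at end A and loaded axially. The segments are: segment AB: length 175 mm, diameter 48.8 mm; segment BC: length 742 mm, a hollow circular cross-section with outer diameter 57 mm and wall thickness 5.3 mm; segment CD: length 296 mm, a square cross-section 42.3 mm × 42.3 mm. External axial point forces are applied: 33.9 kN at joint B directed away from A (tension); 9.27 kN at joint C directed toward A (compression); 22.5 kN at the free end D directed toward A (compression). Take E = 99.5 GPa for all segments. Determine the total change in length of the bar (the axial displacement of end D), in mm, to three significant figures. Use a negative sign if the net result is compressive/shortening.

Internal axial forces (sectioning from the free end, tension +): N_CD = -22.5 kN, N_BC = -31.77 kN, N_AB = 2.13 kN.
A_AB = 1870 mm².
A_BC = 860.8 mm².
A_CD = 1789 mm².
δ_AB = 2130·175/(1870·99500) = 0.002003 mm
δ_BC = -31770·742/(860.8·99500) = -0.2752 mm
δ_CD = -22500·296/(1789·99500) = -0.03741 mm
δ = Σδ_i = -0.3106 mm.

-0.311 mm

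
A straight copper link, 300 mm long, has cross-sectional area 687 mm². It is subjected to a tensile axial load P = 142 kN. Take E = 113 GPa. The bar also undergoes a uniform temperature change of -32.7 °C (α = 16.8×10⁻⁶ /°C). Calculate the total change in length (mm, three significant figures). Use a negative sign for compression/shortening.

0.384 mm

δ_mech = NL/(AE) = 142000·300/(687·113000) = 0.5487 mm.
δ_thermal = αLΔT = 16.8e-6·300·-32.7 = -0.1648 mm.
δ = δ_mech + δ_thermal = 0.3839 mm.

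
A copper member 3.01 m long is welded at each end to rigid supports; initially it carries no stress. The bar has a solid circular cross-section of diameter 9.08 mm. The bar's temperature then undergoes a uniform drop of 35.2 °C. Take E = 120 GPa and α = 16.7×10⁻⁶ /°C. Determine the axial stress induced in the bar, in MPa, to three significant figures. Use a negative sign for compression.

70.5 MPa

Free thermal expansion αLΔT = 16.7e-6 · 3010 · -35.2 = -1.769 mm.
The walls impose strain ε = −(-1.769)/3010 = 5.8784e-04; σ = Eε = 120000 · 5.8784e-04 = 70.54 MPa.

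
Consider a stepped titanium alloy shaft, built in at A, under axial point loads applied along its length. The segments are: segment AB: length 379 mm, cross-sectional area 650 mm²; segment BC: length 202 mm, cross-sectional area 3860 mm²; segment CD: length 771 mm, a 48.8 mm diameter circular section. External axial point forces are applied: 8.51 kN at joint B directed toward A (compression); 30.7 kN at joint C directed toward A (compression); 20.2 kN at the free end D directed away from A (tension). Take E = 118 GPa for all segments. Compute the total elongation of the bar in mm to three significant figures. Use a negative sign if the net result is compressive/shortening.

Internal axial forces (sectioning from the free end, tension +): N_CD = 20.2 kN, N_BC = -10.5 kN, N_AB = -19.01 kN.
A_CD = 1870 mm².
δ_AB = -19010·379/(650·118000) = -0.09393 mm
δ_BC = -10500·202/(3860·118000) = -0.004657 mm
δ_CD = 20200·771/(1870·118000) = 0.07057 mm
δ = Σδ_i = -0.02803 mm.

-0.0280 mm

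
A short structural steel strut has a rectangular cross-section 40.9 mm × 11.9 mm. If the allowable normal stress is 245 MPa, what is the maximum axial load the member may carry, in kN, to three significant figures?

119 kN

A = 486.7 mm².
P_max = σ_allow · A = 245 · 486.7 = 119200 N = 119.2 kN.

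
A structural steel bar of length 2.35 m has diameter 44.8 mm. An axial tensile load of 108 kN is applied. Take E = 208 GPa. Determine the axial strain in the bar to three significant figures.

3.29e-04

A = 1576 mm².
σ = N/A = 68.51 MPa; ε = σ/E = 68.51/208000 = 3.294e-04.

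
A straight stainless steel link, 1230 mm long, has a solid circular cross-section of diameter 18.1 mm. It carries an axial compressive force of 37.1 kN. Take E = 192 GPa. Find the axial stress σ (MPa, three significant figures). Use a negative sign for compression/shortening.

-144 MPa

A = 257.3 mm².
σ = N/A = -37100/257.3 = -144.2 MPa.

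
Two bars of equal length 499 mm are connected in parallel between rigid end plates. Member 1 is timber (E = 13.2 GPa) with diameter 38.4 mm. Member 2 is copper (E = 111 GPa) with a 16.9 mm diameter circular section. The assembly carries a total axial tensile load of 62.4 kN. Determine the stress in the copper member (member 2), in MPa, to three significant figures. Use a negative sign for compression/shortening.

172 MPa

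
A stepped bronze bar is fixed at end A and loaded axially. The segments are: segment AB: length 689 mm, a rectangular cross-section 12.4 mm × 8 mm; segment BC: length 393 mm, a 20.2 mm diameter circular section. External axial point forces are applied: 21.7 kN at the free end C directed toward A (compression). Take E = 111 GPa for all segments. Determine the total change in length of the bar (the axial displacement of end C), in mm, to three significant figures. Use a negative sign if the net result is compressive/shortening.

-1.60 mm

Internal axial forces (sectioning from the free end, tension +): N_BC = -21.7 kN, N_AB = -21.7 kN.
A_AB = 99.2 mm².
A_BC = 320.5 mm².
δ_AB = -21700·689/(99.2·111000) = -1.358 mm
δ_BC = -21700·393/(320.5·111000) = -0.2397 mm
δ = Σδ_i = -1.598 mm.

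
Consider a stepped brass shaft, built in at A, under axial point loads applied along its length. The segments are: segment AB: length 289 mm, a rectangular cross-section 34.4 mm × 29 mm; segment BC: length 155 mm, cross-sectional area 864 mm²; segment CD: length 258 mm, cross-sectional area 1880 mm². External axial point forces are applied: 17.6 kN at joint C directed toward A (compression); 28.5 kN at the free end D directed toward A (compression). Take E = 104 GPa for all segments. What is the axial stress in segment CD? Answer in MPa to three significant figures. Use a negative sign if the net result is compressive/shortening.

Internal axial forces (sectioning from the free end, tension +): N_CD = -28.5 kN, N_BC = -46.1 kN, N_AB = -46.1 kN.
σ_CD = N_CD/A_CD = -28500/1880 = -15.16 MPa.

-15.2 MPa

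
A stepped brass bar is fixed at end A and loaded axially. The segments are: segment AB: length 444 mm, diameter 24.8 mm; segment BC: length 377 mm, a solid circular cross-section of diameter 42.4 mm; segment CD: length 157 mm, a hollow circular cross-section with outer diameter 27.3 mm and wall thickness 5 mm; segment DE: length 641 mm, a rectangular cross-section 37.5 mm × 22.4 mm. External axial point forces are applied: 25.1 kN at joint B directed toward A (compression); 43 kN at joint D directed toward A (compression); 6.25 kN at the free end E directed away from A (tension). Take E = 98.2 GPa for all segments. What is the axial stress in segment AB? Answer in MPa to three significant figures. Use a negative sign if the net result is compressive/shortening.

Internal axial forces (sectioning from the free end, tension +): N_DE = 6.25 kN, N_CD = -36.75 kN, N_BC = -36.75 kN, N_AB = -61.85 kN.
A_AB = 483.1 mm².
σ_AB = N_AB/A_AB = -61850/483.1 = -128 MPa.

-128 MPa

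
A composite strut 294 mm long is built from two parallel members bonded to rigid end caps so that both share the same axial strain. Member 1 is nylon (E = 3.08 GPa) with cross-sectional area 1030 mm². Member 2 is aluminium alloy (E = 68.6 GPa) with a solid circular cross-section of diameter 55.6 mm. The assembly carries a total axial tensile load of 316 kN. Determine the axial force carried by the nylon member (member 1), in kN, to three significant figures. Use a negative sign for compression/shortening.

A_2 = 2428 mm².
Equal strain + equilibrium ⇒ each member carries load in proportion to AE: A₁E₁ = 3172000 N, A₂E₂ = 166600000 N, ΣAE = 169700000 N.
F₁ = P·A₁E₁/ΣAE = 316000·3172000/169700000 = 5906 N.

5.91 kN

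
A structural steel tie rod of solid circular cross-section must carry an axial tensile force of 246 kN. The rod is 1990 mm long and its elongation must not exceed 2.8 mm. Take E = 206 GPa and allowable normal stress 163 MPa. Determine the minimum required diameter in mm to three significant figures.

43.8 mm

Required area A ≥ P/σ_allow = 246000/163 = 1509 mm².
For a solid circular section, d ≥ √(4A/π) = 43.84 mm.
Elongation limit: A ≥ PL/(Eδ_allow) = 246000·1990/(206000·2.8) = 848.7 mm² ⇒ d ≥ 32.87 mm.
The stress limit governs.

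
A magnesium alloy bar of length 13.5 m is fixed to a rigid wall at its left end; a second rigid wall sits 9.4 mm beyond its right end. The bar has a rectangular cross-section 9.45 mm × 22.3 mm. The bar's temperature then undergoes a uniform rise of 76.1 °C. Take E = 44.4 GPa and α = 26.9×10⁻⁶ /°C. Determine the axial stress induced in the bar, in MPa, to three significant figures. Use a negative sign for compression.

Free thermal expansion αLΔT = 26.9e-6 · 13500 · 76.1 = 27.64 mm.
The walls engage after the gap closes; constrained expansion = 27.64 − 9.4 = 18.24 mm.
The walls impose strain ε = −(18.24)/13500 = -1.3508e-03; σ = Eε = 44400 · -1.3508e-03 = -59.98 MPa.

-60.0 MPa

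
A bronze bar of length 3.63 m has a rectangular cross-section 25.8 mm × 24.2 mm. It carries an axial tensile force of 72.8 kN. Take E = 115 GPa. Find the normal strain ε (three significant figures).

0.00101

A = 624.4 mm².
σ = N/A = 116.6 MPa; ε = σ/E = 116.6/115000 = 1.014e-03.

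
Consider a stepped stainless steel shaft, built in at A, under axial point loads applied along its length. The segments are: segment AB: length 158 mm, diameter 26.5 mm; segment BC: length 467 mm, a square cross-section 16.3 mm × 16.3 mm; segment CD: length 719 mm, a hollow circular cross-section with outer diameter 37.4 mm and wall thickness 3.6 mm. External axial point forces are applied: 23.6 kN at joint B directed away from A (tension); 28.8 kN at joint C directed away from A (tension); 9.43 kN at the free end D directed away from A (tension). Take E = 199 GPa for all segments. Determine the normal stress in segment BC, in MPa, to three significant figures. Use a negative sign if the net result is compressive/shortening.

Internal axial forces (sectioning from the free end, tension +): N_CD = 9.43 kN, N_BC = 38.23 kN, N_AB = 61.83 kN.
A_BC = 265.7 mm².
σ_BC = N_BC/A_BC = 38230/265.7 = 143.9 MPa.

144 MPa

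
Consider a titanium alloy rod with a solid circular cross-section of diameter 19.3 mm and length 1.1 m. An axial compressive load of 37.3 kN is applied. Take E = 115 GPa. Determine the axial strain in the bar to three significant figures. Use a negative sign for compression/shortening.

-0.00111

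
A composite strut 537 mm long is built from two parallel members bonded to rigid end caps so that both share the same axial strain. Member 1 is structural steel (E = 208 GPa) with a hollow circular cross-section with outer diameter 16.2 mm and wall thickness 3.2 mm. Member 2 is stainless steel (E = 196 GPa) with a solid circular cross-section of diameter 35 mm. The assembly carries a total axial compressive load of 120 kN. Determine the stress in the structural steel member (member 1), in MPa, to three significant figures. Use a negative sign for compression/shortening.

-116 MPa

A_1 = 130.7 mm².
A_2 = 962.1 mm².
Equal strain + equilibrium ⇒ each member carries load in proportion to AE: A₁E₁ = 27180000 N, A₂E₂ = 188600000 N, ΣAE = 215800000 N.
σ₁ = P·E₁/ΣAE = -120000·208000/215800000 = -115.7 MPa.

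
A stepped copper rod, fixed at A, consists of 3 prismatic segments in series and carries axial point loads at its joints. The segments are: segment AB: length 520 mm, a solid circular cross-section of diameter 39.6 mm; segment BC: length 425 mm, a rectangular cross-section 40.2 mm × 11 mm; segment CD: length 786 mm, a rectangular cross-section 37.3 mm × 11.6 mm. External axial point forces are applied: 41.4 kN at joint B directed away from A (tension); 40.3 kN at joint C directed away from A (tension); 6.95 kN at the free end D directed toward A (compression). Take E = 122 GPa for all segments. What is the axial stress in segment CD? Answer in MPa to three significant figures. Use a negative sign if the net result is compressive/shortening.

Internal axial forces (sectioning from the free end, tension +): N_CD = -6.95 kN, N_BC = 33.35 kN, N_AB = 74.75 kN.
A_CD = 432.7 mm².
σ_CD = N_CD/A_CD = -6950/432.7 = -16.06 MPa.

-16.1 MPa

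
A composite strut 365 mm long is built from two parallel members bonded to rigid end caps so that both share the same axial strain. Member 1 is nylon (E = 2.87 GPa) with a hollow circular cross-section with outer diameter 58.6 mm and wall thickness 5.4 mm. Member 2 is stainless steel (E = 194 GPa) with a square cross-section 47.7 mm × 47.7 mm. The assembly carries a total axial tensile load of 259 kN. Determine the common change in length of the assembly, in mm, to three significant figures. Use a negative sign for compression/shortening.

A_1 = 902.5 mm².
A_2 = 2275 mm².
Equal strain + equilibrium ⇒ each member carries load in proportion to AE: A₁E₁ = 2590000 N, A₂E₂ = 441400000 N, ΣAE = 444000000 N.
δ = PL/ΣAE = 259000·365/444000000 = 0.2129 mm.

0.213 mm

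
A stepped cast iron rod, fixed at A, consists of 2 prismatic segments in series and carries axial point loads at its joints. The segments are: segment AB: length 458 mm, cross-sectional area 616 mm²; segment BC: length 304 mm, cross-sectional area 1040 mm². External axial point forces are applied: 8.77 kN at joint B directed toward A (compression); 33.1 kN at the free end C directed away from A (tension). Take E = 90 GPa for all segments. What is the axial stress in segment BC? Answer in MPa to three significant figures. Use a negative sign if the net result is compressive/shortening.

31.8 MPa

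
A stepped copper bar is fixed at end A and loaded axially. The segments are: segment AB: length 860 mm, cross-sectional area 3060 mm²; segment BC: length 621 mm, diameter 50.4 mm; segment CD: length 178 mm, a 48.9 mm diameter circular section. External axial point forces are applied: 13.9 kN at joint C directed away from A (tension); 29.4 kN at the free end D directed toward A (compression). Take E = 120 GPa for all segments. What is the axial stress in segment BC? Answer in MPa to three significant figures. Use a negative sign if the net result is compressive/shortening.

-7.77 MPa

Internal axial forces (sectioning from the free end, tension +): N_CD = -29.4 kN, N_BC = -15.5 kN, N_AB = -15.5 kN.
A_BC = 1995 mm².
σ_BC = N_BC/A_BC = -15500/1995 = -7.769 MPa.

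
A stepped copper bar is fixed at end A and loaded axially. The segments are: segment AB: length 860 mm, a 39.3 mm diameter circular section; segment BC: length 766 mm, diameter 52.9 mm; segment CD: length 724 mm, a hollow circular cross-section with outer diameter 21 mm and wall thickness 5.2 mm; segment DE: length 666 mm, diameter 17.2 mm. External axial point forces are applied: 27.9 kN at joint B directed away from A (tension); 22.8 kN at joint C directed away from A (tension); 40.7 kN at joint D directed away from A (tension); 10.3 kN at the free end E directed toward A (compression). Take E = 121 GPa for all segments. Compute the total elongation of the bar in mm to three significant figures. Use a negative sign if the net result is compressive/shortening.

Internal axial forces (sectioning from the free end, tension +): N_DE = -10.3 kN, N_CD = 30.4 kN, N_BC = 53.2 kN, N_AB = 81.1 kN.
A_AB = 1213 mm².
A_BC = 2198 mm².
A_CD = 258.1 mm².
A_DE = 232.4 mm².
δ_AB = 81100·860/(1213·121000) = 0.4752 mm
δ_BC = 53200·766/(2198·121000) = 0.1532 mm
δ_CD = 30400·724/(258.1·121000) = 0.7047 mm
δ_DE = -10300·666/(232.4·121000) = -0.244 mm
δ = Σδ_i = 1.089 mm.

1.09 mm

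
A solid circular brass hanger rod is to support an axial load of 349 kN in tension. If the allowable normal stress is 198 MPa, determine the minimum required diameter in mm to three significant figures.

Required area A ≥ P/σ_allow = 349000/198 = 1763 mm².
For a solid circular section, d ≥ √(4A/π) = 47.37 mm.

47.4 mm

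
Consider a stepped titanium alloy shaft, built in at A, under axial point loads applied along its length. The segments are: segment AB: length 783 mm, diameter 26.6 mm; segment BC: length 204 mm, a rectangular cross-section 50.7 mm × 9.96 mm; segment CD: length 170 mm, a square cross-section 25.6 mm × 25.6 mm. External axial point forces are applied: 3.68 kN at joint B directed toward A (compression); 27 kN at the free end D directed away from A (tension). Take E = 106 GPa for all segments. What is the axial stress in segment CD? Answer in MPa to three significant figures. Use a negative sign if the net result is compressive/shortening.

Internal axial forces (sectioning from the free end, tension +): N_CD = 27 kN, N_BC = 27 kN, N_AB = 23.32 kN.
A_CD = 655.4 mm².
σ_CD = N_CD/A_CD = 27000/655.4 = 41.2 MPa.

41.2 MPa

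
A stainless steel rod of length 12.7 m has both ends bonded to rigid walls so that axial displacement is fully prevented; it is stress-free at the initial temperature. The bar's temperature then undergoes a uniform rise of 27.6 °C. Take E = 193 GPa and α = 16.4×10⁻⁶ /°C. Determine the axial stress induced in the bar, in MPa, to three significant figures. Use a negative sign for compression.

Free thermal expansion αLΔT = 16.4e-6 · 12700 · 27.6 = 5.749 mm.
The walls impose strain ε = −(5.749)/12700 = -4.5264e-04; σ = Eε = 193000 · -4.5264e-04 = -87.36 MPa.

-87.4 MPa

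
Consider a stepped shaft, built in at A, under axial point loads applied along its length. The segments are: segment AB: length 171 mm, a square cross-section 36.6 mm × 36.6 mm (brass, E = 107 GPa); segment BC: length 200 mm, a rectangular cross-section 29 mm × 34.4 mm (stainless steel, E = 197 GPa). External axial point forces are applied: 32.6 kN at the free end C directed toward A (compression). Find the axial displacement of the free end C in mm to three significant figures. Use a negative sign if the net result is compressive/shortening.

-0.0721 mm

Internal axial forces (sectioning from the free end, tension +): N_BC = -32.6 kN, N_AB = -32.6 kN.
A_AB = 1340 mm².
A_BC = 997.6 mm².
δ_AB = -32600·171/(1340·107000) = -0.03889 mm
δ_BC = -32600·200/(997.6·197000) = -0.03318 mm
δ = Σδ_i = -0.07207 mm.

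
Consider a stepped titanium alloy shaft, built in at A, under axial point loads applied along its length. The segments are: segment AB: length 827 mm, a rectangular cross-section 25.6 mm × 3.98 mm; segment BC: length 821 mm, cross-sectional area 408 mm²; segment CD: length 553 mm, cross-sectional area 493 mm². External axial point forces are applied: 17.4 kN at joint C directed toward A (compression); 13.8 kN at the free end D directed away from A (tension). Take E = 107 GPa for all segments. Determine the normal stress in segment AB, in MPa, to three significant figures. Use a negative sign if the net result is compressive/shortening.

Internal axial forces (sectioning from the free end, tension +): N_CD = 13.8 kN, N_BC = -3.6 kN, N_AB = -3.6 kN.
A_AB = 101.9 mm².
σ_AB = N_AB/A_AB = -3600/101.9 = -35.33 MPa.

-35.3 MPa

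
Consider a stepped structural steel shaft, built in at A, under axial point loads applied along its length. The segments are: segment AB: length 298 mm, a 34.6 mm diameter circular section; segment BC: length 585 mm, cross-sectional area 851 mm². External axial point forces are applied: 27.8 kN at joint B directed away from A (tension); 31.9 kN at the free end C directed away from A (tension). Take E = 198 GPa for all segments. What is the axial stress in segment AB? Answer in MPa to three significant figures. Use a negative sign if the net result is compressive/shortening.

63.5 MPa

Internal axial forces (sectioning from the free end, tension +): N_BC = 31.9 kN, N_AB = 59.7 kN.
A_AB = 940.2 mm².
σ_AB = N_AB/A_AB = 59700/940.2 = 63.49 MPa.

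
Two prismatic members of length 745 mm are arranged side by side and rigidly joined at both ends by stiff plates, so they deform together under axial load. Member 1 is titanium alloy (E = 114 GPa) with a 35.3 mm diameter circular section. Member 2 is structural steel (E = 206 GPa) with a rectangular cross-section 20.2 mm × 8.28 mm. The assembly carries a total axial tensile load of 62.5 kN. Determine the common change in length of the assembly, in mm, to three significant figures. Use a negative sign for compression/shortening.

A_1 = 978.7 mm².
A_2 = 167.3 mm².
Equal strain + equilibrium ⇒ each member carries load in proportion to AE: A₁E₁ = 111600000 N, A₂E₂ = 34450000 N, ΣAE = 146000000 N.
δ = PL/ΣAE = 62500·745/146000000 = 0.3189 mm.

0.319 mm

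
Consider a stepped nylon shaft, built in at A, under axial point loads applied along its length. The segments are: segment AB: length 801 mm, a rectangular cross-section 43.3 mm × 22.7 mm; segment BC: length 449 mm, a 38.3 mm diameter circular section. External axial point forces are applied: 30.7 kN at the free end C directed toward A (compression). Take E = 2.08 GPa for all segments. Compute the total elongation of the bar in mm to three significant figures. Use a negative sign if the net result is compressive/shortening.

Internal axial forces (sectioning from the free end, tension +): N_BC = -30.7 kN, N_AB = -30.7 kN.
A_AB = 982.9 mm².
A_BC = 1152 mm².
δ_AB = -30700·801/(982.9·2080) = -12.03 mm
δ_BC = -30700·449/(1152·2080) = -5.752 mm
δ = Σδ_i = -17.78 mm.

-17.8 mm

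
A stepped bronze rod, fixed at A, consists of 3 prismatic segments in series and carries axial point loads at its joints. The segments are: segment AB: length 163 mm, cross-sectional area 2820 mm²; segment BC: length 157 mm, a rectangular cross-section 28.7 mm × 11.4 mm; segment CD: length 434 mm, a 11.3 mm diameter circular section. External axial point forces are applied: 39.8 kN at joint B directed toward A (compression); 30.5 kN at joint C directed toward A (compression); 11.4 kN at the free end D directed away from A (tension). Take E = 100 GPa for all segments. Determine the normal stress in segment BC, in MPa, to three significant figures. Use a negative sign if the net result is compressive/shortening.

-58.4 MPa

Internal axial forces (sectioning from the free end, tension +): N_CD = 11.4 kN, N_BC = -19.1 kN, N_AB = -58.9 kN.
A_BC = 327.2 mm².
σ_BC = N_BC/A_BC = -19100/327.2 = -58.38 MPa.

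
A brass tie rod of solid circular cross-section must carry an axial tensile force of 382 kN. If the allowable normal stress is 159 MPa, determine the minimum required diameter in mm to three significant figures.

Required area A ≥ P/σ_allow = 382000/159 = 2403 mm².
For a solid circular section, d ≥ √(4A/π) = 55.31 mm.

55.3 mm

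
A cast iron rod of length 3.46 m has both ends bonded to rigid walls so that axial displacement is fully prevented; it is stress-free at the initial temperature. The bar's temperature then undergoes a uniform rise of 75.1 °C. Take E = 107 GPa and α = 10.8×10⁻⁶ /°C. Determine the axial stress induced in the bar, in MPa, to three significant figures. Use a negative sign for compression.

-86.8 MPa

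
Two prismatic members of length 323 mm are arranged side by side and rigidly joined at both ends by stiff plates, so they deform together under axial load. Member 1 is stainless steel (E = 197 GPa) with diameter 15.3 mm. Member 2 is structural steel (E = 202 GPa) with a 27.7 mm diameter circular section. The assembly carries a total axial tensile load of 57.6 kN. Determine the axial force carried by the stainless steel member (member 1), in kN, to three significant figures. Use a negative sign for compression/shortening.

13.2 kN

A_1 = 183.9 mm².
A_2 = 602.6 mm².
Equal strain + equilibrium ⇒ each member carries load in proportion to AE: A₁E₁ = 36220000 N, A₂E₂ = 121700000 N, ΣAE = 158000000 N.
F₁ = P·A₁E₁/ΣAE = 57600·36220000/158000000 = 13210 N.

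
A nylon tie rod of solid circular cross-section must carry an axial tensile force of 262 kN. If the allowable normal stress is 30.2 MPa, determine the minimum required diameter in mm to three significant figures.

105 mm

Required area A ≥ P/σ_allow = 262000/30.2 = 8675 mm².
For a solid circular section, d ≥ √(4A/π) = 105.1 mm.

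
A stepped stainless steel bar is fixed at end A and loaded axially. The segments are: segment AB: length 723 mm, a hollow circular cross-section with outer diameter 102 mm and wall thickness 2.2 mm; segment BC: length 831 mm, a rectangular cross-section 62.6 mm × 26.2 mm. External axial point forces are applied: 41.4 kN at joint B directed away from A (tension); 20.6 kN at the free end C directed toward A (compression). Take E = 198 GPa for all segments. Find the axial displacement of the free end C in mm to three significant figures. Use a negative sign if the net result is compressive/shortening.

Internal axial forces (sectioning from the free end, tension +): N_BC = -20.6 kN, N_AB = 20.8 kN.
A_AB = 689.8 mm².
A_BC = 1640 mm².
δ_AB = 20800·723/(689.8·198000) = 0.1101 mm
δ_BC = -20600·831/(1640·198000) = -0.05271 mm
δ = Σδ_i = 0.0574 mm.

0.0574 mm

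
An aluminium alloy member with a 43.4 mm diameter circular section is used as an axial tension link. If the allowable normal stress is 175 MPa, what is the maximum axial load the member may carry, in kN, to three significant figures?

A = 1479 mm².
P_max = σ_allow · A = 175 · 1479 = 258900 N = 258.9 kN.

259 kN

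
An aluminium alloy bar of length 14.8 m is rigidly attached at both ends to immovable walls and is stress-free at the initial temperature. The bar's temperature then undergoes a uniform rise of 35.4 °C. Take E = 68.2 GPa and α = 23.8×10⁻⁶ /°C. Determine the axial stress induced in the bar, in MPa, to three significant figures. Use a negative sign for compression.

-57.5 MPa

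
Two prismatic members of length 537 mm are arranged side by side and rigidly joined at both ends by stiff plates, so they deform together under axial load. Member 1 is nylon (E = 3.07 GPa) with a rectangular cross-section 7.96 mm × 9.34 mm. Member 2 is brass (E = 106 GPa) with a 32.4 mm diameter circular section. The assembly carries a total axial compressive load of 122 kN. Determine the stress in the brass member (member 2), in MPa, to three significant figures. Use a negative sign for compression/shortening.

-148 MPa

A_1 = 74.35 mm².
A_2 = 824.5 mm².
Equal strain + equilibrium ⇒ each member carries load in proportion to AE: A₁E₁ = 228200 N, A₂E₂ = 87390000 N, ΣAE = 87620000 N.
σ₂ = P·E₂/ΣAE = -122000·106000/87620000 = -147.6 MPa.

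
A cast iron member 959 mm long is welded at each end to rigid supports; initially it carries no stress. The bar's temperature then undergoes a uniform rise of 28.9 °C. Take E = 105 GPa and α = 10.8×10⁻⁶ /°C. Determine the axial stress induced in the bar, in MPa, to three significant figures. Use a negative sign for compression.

-32.8 MPa

Free thermal expansion αLΔT = 10.8e-6 · 959 · 28.9 = 0.2993 mm.
The walls impose strain ε = −(0.2993)/959 = -3.1212e-04; σ = Eε = 105000 · -3.1212e-04 = -32.77 MPa.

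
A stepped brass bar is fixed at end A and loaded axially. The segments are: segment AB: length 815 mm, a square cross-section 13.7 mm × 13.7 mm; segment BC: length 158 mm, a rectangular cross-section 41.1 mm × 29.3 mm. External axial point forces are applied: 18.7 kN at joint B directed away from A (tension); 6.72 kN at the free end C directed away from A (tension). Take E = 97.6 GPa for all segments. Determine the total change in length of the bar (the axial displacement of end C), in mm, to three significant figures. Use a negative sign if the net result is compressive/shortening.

Internal axial forces (sectioning from the free end, tension +): N_BC = 6.72 kN, N_AB = 25.42 kN.
A_AB = 187.7 mm².
A_BC = 1204 mm².
δ_AB = 25420·815/(187.7·97600) = 1.131 mm
δ_BC = 6720·158/(1204·97600) = 0.009034 mm
δ = Σδ_i = 1.14 mm.

1.14 mm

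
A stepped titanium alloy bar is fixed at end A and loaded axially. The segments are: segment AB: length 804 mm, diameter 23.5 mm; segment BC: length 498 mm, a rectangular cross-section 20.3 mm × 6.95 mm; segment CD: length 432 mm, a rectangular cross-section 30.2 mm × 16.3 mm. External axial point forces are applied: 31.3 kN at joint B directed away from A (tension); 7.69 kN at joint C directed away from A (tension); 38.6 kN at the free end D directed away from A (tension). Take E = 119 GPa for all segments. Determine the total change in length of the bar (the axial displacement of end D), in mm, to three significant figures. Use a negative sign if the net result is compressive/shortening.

2.87 mm

Internal axial forces (sectioning from the free end, tension +): N_CD = 38.6 kN, N_BC = 46.29 kN, N_AB = 77.59 kN.
A_AB = 433.7 mm².
A_BC = 141.1 mm².
A_CD = 492.3 mm².
δ_AB = 77590·804/(433.7·119000) = 1.209 mm
δ_BC = 46290·498/(141.1·119000) = 1.373 mm
δ_CD = 38600·432/(492.3·119000) = 0.2847 mm
δ = Σδ_i = 2.866 mm.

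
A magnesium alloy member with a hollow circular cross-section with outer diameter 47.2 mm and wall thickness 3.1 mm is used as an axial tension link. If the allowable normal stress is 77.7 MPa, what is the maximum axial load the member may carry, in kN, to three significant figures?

A = 429.5 mm².
P_max = σ_allow · A = 77.7 · 429.5 = 33370 N = 33.37 kN.

33.4 kN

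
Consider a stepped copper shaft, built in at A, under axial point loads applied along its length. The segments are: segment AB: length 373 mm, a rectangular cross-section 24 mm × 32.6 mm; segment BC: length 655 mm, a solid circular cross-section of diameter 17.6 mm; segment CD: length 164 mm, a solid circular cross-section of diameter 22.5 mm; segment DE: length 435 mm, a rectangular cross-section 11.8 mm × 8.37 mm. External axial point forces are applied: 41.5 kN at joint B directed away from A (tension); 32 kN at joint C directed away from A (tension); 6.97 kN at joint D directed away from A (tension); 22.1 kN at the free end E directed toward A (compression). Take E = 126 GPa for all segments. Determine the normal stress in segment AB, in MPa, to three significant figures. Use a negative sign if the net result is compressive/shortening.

Internal axial forces (sectioning from the free end, tension +): N_DE = -22.1 kN, N_CD = -15.13 kN, N_BC = 16.87 kN, N_AB = 58.37 kN.
A_AB = 782.4 mm².
σ_AB = N_AB/A_AB = 58370/782.4 = 74.6 MPa.

74.6 MPa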